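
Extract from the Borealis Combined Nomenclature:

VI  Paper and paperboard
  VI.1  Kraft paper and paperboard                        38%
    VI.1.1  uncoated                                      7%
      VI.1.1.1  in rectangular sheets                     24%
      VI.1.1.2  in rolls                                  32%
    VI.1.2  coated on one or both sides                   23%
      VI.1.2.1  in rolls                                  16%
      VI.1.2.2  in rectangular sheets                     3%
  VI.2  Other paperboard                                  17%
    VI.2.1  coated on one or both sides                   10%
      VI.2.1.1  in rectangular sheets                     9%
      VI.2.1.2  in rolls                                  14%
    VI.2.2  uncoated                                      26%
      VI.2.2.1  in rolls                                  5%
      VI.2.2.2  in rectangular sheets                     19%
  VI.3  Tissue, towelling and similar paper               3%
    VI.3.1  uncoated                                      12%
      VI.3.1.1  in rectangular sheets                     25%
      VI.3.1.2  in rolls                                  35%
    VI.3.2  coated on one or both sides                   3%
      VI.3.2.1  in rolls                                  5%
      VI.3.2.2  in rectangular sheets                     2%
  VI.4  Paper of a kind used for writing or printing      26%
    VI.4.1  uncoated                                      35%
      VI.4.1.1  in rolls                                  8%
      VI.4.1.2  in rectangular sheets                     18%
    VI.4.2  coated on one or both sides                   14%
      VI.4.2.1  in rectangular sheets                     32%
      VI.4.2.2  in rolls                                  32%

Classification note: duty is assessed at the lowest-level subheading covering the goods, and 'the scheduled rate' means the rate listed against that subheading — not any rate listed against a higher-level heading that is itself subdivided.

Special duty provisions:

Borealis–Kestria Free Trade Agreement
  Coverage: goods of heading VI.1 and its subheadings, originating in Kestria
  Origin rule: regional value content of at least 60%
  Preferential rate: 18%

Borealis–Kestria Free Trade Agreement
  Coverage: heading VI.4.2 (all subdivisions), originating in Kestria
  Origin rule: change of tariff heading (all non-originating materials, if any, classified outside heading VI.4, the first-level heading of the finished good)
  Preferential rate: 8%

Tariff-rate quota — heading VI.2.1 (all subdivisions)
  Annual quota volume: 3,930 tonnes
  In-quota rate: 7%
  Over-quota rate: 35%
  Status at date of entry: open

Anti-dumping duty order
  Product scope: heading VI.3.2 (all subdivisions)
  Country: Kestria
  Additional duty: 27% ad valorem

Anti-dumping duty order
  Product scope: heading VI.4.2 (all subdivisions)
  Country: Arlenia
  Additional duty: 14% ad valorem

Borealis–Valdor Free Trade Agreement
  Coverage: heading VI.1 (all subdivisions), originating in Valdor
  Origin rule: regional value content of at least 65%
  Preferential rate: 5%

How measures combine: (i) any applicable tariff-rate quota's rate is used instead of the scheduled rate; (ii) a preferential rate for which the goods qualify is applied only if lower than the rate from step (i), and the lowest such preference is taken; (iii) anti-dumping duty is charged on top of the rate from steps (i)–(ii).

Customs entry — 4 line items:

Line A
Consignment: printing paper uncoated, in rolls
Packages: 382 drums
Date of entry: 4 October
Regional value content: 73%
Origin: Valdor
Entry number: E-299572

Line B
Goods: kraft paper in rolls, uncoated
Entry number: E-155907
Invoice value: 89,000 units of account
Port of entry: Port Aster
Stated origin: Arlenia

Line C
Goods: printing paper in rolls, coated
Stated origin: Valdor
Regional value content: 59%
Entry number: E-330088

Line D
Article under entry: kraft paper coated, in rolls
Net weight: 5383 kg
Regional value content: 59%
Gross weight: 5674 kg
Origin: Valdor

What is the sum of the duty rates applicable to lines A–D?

Line A: printing paper → VI.4; uncoated → VI.4.1; in rolls → VI.4.1.1. Scheduled 8%. Valdor agreement on VI.1: VI.4.1.1 not covered. → 8%.
Line B: kraft paper → VI.1; uncoated → VI.1.1; in rolls → VI.1.1.2. Scheduled 32%. No special measure applies. → 32%.
Line C: printing paper → VI.4; coated → VI.4.2; in rolls → VI.4.2.2. Scheduled 32%. Valdor agreement on VI.1: VI.4.2.2 not covered. → 32%.
Line D: kraft paper → VI.1; coated → VI.1.2; in rolls → VI.1.2.1. Scheduled 16%. Valdor agreement on VI.1: RVC < 65%. → 16%.
Sum: 8% + 32% + 32% + 16% = 88%.

88%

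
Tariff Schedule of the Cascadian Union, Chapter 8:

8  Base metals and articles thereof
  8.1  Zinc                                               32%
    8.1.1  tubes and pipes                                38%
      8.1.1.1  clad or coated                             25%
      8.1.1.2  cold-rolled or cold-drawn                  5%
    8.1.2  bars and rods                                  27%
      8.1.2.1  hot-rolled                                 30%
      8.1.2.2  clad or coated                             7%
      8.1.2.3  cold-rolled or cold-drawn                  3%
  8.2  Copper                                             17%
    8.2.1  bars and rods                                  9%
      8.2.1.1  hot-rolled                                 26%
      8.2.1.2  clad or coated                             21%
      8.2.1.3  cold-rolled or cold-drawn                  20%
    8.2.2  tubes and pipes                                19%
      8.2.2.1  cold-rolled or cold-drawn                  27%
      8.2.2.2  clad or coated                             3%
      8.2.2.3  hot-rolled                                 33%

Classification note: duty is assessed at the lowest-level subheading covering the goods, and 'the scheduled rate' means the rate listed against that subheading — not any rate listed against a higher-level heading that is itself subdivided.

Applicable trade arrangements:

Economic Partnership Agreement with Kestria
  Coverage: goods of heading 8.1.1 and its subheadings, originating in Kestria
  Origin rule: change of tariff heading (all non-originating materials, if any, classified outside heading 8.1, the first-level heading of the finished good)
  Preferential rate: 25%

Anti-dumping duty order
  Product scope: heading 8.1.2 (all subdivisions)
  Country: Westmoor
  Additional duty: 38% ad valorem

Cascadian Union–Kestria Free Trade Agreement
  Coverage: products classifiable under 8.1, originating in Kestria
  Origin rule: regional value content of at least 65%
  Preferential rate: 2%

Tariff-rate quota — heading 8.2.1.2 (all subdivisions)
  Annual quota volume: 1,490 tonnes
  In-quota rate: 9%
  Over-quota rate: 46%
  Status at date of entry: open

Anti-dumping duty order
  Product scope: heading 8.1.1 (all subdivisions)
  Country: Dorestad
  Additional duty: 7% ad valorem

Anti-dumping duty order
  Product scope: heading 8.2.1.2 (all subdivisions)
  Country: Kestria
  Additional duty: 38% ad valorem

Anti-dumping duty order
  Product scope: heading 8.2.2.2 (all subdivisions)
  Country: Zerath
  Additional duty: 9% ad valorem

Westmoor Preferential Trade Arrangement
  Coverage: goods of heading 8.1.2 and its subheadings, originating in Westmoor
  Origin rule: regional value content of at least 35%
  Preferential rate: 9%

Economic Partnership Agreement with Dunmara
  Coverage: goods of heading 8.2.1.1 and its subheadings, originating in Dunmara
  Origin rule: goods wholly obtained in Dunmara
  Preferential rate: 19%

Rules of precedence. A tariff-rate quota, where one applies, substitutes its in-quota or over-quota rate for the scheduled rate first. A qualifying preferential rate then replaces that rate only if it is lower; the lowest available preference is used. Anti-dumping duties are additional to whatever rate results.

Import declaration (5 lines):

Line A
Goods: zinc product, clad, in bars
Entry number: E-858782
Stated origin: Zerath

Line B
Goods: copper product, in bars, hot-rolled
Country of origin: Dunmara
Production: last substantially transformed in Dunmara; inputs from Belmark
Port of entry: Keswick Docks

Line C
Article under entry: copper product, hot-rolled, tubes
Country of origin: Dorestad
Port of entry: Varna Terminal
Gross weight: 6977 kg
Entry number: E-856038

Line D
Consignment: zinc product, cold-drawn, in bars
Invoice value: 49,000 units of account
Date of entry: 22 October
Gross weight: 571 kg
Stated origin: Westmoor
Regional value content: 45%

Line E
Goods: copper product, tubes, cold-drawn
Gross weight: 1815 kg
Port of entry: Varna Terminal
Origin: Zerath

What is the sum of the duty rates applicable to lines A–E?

134%

Line A: zinc → 8.1; in bars → 8.1.2; clad → 8.1.2.2. Scheduled 7%. No special measure applies. → 7%.
Line B: copper → 8.2; in bars → 8.2.1; hot-rolled → 8.2.1.1. Scheduled 26%. Dunmara agreement on 8.2.1.1: not wholly obtained. → 26%.
Line C: copper → 8.2; tubes → 8.2.2; hot-rolled → 8.2.2.3. Scheduled 33%. No special measure applies. → 33%.
Line D: zinc → 8.1; in bars → 8.1.2; cold-drawn → 8.1.2.3. Scheduled 3%. Westmoor agreement on 8.1.2: RVC ≥ 35% → 9% available; preference 9% not lower than 3% → no reduction; anti-dumping (Westmoor, 8.1.2): +38%; total 3% + 38% = 41%. → 41%.
Line E: copper → 8.2; tubes → 8.2.2; cold-drawn → 8.2.2.1. Scheduled 27%. No special measure applies. → 27%.
Sum: 7% + 26% + 33% + 41% + 27% = 134%.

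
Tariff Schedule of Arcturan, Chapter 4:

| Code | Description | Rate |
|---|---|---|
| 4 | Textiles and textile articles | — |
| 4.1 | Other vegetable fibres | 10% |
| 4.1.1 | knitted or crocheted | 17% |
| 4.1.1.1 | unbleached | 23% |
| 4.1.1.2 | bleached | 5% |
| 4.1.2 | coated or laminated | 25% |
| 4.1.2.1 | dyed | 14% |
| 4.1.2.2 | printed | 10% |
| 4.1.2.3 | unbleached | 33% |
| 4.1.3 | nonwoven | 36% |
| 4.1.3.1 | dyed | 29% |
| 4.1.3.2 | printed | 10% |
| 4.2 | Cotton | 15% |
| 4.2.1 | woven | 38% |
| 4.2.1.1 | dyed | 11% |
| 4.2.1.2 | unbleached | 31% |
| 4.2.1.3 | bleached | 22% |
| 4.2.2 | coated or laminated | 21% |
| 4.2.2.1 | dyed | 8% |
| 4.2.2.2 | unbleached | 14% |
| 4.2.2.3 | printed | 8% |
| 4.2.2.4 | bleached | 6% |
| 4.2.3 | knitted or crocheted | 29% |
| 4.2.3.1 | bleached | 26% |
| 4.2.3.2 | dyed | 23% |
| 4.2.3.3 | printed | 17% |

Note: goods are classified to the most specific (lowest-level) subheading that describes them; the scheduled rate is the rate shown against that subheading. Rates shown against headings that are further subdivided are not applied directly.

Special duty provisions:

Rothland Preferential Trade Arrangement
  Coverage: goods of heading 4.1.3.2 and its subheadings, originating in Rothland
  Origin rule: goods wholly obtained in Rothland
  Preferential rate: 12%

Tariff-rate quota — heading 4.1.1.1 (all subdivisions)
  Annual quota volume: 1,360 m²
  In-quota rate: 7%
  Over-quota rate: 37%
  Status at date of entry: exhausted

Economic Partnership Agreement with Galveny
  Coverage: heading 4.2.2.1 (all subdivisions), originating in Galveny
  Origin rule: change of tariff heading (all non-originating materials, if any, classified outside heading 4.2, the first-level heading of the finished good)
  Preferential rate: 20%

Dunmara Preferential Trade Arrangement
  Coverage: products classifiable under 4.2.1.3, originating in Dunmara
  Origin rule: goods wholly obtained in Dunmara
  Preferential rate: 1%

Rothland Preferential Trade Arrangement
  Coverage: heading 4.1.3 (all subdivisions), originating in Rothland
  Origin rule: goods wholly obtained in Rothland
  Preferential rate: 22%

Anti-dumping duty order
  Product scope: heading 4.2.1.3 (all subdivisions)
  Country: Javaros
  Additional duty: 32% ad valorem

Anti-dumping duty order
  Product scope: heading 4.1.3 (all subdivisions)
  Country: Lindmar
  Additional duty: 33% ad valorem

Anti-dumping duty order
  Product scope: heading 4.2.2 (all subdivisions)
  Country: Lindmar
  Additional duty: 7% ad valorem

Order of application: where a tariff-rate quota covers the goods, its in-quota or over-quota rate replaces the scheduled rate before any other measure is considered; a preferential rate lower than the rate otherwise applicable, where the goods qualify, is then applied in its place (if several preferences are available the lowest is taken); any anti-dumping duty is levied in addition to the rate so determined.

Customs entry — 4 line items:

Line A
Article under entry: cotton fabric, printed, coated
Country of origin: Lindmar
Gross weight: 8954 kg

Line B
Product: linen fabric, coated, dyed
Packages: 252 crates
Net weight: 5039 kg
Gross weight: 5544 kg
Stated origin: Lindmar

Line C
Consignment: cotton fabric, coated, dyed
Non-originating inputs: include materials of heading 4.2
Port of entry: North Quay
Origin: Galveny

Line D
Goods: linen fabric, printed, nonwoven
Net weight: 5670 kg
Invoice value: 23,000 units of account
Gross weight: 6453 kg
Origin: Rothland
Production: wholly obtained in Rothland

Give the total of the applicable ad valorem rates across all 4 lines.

47%

Line A: cotton → 4.2; coated → 4.2.2; printed → 4.2.2.3. Scheduled 8%. anti-dumping (Lindmar, 4.2.2): +7%; total 8% + 7% = 15%. → 15%.
Line B: linen → 4.1; coated → 4.1.2; dyed → 4.1.2.1. Scheduled 14%. No special measure applies. → 14%.
Line C: cotton → 4.2; coated → 4.2.2; dyed → 4.2.2.1. Scheduled 8%. Galveny agreement on 4.2.2.1: CTH not met. → 8%.
Line D: linen → 4.1; nonwoven → 4.1.3; printed → 4.1.3.2. Scheduled 10%. Rothland agreement on 4.1.3.2: wholly obtained → 12% available; Rothland agreement on 4.1.3: wholly obtained → 22% available; preference 12% not lower than 10% → no reduction. → 10%.
Sum: 15% + 14% + 8% + 10% = 47%.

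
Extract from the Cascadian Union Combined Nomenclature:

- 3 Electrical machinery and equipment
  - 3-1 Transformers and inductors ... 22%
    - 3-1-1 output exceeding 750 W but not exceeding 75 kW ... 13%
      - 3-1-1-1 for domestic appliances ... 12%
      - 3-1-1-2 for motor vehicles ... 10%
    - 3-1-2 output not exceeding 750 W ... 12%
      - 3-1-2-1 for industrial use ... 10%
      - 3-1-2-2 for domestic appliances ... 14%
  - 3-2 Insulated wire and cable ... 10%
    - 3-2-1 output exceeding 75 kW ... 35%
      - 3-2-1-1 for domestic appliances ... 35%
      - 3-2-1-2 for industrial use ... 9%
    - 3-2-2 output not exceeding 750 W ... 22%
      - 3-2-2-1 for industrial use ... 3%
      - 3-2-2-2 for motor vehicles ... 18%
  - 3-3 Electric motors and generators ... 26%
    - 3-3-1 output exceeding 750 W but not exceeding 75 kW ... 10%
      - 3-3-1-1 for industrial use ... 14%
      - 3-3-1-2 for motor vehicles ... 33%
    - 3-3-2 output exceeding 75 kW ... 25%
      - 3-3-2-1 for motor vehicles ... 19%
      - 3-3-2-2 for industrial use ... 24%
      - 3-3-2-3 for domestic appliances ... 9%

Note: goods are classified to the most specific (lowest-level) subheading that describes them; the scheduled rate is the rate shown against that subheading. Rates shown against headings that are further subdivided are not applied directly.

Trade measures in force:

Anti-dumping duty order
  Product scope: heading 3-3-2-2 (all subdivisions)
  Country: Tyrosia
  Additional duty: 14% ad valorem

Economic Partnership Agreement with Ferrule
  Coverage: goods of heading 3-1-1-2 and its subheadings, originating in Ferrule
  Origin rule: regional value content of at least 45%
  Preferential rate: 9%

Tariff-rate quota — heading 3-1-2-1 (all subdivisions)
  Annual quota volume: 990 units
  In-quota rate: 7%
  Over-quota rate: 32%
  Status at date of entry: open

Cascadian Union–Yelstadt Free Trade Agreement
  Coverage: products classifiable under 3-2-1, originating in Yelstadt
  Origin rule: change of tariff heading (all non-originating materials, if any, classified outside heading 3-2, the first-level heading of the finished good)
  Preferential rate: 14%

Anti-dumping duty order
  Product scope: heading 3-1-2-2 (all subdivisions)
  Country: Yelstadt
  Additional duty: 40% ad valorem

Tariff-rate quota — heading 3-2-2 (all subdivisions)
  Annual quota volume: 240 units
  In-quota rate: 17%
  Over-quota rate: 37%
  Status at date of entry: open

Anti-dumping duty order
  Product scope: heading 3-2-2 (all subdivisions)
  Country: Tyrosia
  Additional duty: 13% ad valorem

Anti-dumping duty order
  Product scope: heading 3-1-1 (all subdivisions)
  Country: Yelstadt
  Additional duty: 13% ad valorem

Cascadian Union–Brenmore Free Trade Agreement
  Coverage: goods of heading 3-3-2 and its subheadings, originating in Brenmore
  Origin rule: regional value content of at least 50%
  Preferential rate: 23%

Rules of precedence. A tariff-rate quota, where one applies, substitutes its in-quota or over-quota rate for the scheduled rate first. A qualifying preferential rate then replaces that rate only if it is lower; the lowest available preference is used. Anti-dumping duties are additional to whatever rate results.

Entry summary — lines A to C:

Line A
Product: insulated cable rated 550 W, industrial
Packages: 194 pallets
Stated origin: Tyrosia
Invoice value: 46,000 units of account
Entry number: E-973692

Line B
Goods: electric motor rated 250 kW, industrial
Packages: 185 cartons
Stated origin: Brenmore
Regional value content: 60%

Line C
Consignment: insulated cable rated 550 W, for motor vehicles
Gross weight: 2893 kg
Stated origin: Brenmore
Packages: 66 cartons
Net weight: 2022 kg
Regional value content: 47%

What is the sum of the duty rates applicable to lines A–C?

70%

Line A: insulated cable → 3-2; rated 550 W → 3-2-2; industrial → 3-2-2-1. Scheduled 3%. quota on 3-2-2 open → in-quota 17%; anti-dumping (Tyrosia, 3-2-2): +13%; total 17% + 13% = 30%. → 30%.
Line B: electric motor → 3-3; rated 250 kW → 3-3-2; industrial → 3-3-2-2. Scheduled 24%. Brenmore agreement on 3-3-2: RVC ≥ 50% → 23% available; preferential 23%. → 23%.
Line C: insulated cable → 3-2; rated 550 W → 3-2-2; for motor vehicles → 3-2-2-2. Scheduled 18%. quota on 3-2-2 open → in-quota 17%; Brenmore agreement on 3-3-2: 3-2-2-2 not covered. → 17%.
Sum: 30% + 23% + 17% = 70%.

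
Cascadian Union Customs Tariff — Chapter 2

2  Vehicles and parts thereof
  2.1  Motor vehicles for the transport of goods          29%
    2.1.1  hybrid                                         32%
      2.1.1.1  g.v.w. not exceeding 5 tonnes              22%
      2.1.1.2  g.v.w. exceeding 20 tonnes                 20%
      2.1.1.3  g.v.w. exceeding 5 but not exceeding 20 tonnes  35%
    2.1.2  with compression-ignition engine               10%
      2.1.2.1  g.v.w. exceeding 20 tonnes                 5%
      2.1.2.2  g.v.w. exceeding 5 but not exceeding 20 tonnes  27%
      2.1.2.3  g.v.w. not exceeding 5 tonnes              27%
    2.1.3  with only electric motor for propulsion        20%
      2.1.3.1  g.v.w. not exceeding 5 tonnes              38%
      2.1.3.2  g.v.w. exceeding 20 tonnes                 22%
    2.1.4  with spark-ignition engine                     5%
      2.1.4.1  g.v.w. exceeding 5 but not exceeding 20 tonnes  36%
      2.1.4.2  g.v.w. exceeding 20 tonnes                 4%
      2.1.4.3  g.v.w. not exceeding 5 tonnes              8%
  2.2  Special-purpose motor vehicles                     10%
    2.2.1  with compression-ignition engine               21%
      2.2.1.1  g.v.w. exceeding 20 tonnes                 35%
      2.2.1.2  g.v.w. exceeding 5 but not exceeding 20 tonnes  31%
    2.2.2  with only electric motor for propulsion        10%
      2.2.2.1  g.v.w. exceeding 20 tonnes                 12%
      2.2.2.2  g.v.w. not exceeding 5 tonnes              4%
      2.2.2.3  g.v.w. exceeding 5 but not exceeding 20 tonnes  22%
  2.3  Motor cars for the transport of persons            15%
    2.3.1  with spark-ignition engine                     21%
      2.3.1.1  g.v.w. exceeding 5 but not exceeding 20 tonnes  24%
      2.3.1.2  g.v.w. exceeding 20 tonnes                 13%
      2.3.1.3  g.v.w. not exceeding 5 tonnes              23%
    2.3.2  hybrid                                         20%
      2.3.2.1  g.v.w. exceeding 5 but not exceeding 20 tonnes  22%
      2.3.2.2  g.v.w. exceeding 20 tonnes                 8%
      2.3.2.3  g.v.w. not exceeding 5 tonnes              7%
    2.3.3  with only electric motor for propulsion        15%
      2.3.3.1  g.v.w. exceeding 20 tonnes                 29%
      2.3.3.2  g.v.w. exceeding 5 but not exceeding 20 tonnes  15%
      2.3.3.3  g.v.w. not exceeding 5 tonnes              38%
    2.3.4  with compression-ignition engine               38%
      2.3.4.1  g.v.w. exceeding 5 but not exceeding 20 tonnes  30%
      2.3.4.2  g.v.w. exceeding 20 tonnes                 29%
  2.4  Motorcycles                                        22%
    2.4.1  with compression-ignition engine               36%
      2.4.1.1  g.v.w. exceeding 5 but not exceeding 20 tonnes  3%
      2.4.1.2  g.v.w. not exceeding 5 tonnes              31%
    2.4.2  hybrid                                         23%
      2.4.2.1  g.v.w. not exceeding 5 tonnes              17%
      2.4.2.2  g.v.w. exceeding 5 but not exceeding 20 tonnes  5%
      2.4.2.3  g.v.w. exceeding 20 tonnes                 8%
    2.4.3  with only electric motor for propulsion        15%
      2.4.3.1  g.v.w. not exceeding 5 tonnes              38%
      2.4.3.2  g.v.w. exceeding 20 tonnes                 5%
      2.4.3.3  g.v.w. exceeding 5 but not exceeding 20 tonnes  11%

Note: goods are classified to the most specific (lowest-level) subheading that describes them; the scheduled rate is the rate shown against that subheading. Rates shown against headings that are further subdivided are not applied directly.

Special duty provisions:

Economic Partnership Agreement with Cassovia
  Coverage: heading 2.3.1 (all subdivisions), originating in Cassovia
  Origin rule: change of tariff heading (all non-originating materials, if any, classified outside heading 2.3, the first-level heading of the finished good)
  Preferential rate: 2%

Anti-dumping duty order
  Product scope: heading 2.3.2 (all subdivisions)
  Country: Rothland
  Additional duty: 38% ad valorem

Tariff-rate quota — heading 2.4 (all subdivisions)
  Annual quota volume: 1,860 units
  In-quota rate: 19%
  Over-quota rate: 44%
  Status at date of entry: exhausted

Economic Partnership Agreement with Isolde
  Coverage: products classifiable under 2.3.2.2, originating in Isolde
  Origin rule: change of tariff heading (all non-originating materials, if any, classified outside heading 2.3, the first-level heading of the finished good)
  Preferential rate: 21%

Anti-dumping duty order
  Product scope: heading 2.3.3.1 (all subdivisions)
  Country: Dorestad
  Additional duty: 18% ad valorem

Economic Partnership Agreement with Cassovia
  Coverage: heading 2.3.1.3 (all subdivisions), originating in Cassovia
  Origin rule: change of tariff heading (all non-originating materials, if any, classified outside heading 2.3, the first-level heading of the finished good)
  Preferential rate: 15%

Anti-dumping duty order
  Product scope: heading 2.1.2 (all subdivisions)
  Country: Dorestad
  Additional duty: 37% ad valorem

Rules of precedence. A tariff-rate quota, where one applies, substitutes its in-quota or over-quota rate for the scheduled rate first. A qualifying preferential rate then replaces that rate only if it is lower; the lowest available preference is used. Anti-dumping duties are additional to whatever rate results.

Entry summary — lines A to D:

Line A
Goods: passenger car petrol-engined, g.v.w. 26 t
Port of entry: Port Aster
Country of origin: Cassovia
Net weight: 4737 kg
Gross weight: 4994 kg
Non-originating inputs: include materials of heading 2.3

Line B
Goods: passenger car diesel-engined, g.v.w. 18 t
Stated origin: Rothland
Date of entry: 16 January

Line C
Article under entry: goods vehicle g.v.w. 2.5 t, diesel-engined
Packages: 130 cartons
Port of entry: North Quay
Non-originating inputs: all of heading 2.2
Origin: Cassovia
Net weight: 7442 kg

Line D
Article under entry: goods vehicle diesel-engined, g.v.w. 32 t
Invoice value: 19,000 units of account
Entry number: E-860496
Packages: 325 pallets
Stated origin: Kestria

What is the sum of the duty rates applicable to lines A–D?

75%

Line A: passenger car → 2.3; petrol-engined → 2.3.1; g.v.w. 26 t → 2.3.1.2. Scheduled 13%. Cassovia agreement on 2.3.1: CTH not met; Cassovia agreement on 2.3.1.3: 2.3.1.2 not covered. → 13%.
Line B: passenger car → 2.3; diesel-engined → 2.3.4; g.v.w. 18 t → 2.3.4.1. Scheduled 30%. No special measure applies. → 30%.
Line C: goods vehicle → 2.1; diesel-engined → 2.1.2; g.v.w. 2.5 t → 2.1.2.3. Scheduled 27%. Cassovia agreement on 2.3.1: 2.1.2.3 not covered; Cassovia agreement on 2.3.1.3: 2.1.2.3 not covered. → 27%.
Line D: goods vehicle → 2.1; diesel-engined → 2.1.2; g.v.w. 32 t → 2.1.2.1. Scheduled 5%. No special measure applies. → 5%.
Sum: 13% + 30% + 27% + 5% = 75%.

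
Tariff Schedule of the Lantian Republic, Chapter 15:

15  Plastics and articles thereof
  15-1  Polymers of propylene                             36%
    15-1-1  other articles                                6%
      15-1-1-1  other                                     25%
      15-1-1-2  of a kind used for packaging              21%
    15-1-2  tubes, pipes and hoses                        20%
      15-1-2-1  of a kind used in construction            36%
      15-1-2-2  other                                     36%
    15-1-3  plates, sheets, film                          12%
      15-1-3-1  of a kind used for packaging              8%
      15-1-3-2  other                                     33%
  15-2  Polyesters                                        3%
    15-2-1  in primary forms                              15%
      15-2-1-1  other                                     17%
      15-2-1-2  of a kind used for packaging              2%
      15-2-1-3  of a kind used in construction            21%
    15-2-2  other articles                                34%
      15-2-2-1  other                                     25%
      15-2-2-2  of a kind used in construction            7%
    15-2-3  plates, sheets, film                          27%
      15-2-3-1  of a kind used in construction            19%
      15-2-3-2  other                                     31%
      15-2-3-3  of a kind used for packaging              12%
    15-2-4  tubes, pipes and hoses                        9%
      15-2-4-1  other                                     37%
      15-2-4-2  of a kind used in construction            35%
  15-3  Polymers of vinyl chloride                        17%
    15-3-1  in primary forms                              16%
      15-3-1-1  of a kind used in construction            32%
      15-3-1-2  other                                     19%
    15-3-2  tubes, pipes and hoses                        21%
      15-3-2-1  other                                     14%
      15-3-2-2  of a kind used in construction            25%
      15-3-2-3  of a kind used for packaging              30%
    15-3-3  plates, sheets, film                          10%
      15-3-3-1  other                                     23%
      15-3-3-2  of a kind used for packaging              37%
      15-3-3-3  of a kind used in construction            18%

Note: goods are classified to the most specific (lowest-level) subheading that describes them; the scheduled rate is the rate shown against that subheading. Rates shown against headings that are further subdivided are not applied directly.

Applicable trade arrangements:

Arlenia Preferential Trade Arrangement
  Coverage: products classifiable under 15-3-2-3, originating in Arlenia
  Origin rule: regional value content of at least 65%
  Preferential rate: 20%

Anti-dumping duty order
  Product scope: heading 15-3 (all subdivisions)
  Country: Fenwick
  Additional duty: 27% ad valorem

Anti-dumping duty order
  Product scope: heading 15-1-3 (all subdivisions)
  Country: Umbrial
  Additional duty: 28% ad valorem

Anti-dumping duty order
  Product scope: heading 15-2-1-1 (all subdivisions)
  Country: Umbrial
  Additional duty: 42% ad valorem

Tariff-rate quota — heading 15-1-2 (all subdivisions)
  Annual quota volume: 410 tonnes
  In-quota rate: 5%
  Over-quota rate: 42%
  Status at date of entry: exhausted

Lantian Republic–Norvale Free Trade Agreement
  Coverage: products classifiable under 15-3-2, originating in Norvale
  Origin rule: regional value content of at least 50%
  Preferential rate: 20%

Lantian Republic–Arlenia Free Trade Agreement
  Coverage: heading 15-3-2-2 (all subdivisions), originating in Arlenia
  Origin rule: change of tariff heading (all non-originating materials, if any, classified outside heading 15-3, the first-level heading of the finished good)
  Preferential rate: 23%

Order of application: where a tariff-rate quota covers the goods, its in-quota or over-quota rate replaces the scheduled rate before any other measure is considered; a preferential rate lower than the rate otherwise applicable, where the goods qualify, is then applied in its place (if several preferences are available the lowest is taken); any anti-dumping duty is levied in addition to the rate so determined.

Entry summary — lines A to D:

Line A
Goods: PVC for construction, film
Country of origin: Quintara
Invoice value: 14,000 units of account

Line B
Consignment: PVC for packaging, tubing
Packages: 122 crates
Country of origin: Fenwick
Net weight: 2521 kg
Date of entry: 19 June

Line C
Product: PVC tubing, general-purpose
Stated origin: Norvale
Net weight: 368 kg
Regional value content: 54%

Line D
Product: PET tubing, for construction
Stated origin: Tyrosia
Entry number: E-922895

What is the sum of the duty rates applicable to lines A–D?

Line A: PVC → 15-3; film → 15-3-3; for construction → 15-3-3-3. Scheduled 18%. No special measure applies. → 18%.
Line B: PVC → 15-3; tubing → 15-3-2; for packaging → 15-3-2-3. Scheduled 30%. anti-dumping (Fenwick, 15-3): +27%; total 30% + 27% = 57%. → 57%.
Line C: PVC → 15-3; tubing → 15-3-2; general-purpose → 15-3-2-1. Scheduled 14%. Norvale agreement on 15-3-2: RVC ≥ 50% → 20% available; preference 20% not lower than 14% → no reduction. → 14%.
Line D: PET → 15-2; tubing → 15-2-4; for construction → 15-2-4-2. Scheduled 35%. No special measure applies. → 35%.
Sum: 18% + 57% + 14% + 35% = 124%.

124%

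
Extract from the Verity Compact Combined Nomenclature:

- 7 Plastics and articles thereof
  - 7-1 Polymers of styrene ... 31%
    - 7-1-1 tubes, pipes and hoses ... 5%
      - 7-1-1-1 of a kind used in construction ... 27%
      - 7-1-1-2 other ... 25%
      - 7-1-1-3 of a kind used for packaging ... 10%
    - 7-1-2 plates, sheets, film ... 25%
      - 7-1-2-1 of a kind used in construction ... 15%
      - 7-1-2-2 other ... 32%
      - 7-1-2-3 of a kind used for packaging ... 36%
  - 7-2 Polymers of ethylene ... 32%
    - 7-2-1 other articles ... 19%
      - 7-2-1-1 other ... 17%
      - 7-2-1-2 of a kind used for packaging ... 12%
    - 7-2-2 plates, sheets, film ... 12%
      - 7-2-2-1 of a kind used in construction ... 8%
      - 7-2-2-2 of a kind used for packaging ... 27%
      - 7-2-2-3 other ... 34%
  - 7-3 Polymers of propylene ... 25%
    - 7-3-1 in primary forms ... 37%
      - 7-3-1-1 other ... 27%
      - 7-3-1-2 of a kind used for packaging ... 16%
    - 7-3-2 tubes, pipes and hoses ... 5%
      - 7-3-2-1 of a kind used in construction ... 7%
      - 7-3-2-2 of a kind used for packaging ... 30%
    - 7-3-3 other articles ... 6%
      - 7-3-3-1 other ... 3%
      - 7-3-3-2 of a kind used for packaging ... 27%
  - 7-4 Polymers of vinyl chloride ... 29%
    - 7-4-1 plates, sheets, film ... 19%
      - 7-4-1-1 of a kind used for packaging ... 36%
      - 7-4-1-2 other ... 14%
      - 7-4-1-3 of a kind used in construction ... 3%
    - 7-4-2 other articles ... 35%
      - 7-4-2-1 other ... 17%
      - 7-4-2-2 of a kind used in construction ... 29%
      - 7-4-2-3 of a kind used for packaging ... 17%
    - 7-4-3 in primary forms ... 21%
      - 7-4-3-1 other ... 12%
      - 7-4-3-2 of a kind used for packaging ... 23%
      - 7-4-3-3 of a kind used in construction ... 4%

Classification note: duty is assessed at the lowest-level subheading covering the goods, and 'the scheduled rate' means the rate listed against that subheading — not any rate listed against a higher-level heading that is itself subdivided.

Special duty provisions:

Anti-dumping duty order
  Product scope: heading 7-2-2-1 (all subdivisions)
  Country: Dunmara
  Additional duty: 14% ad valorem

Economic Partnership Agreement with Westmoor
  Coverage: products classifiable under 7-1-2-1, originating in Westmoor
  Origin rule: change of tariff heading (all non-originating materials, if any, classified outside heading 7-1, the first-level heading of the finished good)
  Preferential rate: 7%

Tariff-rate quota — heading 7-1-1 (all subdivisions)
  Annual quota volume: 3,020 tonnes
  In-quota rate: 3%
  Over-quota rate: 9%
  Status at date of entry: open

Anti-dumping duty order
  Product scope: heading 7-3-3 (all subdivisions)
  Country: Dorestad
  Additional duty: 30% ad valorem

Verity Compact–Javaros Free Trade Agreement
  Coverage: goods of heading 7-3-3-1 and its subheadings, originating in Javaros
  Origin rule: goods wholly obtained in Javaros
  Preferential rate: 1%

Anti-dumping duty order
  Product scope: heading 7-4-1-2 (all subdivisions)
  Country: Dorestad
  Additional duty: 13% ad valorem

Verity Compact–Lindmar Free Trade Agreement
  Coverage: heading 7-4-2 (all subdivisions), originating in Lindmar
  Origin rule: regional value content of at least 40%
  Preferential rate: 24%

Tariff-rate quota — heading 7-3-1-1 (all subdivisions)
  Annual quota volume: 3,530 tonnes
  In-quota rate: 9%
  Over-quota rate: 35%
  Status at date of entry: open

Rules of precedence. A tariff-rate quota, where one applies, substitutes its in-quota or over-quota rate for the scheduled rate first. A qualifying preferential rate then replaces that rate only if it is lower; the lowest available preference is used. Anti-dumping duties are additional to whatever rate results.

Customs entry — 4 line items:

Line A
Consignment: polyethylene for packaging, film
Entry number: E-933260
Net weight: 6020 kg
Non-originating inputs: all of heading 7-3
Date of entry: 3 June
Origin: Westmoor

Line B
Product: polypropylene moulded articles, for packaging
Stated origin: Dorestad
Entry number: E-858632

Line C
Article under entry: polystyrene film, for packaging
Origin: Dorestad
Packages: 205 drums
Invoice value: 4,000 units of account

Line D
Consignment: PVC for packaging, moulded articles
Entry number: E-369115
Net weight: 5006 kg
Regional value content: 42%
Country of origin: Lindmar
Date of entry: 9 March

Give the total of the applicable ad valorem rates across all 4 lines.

Line A: polyethylene → 7-2; film → 7-2-2; for packaging → 7-2-2-2. Scheduled 27%. Westmoor agreement on 7-1-2-1: 7-2-2-2 not covered. → 27%.
Line B: polypropylene → 7-3; moulded articles → 7-3-3; for packaging → 7-3-3-2. Scheduled 27%. anti-dumping (Dorestad, 7-3-3): +30%; total 27% + 30% = 57%. → 57%.
Line C: polystyrene → 7-1; film → 7-1-2; for packaging → 7-1-2-3. Scheduled 36%. No special measure applies. → 36%.
Line D: PVC → 7-4; moulded articles → 7-4-2; for packaging → 7-4-2-3. Scheduled 17%. Lindmar agreement on 7-4-2: RVC ≥ 40% → 24% available; preference 24% not lower than 17% → no reduction. → 17%.
Sum: 27% + 57% + 36% + 17% = 137%.

137%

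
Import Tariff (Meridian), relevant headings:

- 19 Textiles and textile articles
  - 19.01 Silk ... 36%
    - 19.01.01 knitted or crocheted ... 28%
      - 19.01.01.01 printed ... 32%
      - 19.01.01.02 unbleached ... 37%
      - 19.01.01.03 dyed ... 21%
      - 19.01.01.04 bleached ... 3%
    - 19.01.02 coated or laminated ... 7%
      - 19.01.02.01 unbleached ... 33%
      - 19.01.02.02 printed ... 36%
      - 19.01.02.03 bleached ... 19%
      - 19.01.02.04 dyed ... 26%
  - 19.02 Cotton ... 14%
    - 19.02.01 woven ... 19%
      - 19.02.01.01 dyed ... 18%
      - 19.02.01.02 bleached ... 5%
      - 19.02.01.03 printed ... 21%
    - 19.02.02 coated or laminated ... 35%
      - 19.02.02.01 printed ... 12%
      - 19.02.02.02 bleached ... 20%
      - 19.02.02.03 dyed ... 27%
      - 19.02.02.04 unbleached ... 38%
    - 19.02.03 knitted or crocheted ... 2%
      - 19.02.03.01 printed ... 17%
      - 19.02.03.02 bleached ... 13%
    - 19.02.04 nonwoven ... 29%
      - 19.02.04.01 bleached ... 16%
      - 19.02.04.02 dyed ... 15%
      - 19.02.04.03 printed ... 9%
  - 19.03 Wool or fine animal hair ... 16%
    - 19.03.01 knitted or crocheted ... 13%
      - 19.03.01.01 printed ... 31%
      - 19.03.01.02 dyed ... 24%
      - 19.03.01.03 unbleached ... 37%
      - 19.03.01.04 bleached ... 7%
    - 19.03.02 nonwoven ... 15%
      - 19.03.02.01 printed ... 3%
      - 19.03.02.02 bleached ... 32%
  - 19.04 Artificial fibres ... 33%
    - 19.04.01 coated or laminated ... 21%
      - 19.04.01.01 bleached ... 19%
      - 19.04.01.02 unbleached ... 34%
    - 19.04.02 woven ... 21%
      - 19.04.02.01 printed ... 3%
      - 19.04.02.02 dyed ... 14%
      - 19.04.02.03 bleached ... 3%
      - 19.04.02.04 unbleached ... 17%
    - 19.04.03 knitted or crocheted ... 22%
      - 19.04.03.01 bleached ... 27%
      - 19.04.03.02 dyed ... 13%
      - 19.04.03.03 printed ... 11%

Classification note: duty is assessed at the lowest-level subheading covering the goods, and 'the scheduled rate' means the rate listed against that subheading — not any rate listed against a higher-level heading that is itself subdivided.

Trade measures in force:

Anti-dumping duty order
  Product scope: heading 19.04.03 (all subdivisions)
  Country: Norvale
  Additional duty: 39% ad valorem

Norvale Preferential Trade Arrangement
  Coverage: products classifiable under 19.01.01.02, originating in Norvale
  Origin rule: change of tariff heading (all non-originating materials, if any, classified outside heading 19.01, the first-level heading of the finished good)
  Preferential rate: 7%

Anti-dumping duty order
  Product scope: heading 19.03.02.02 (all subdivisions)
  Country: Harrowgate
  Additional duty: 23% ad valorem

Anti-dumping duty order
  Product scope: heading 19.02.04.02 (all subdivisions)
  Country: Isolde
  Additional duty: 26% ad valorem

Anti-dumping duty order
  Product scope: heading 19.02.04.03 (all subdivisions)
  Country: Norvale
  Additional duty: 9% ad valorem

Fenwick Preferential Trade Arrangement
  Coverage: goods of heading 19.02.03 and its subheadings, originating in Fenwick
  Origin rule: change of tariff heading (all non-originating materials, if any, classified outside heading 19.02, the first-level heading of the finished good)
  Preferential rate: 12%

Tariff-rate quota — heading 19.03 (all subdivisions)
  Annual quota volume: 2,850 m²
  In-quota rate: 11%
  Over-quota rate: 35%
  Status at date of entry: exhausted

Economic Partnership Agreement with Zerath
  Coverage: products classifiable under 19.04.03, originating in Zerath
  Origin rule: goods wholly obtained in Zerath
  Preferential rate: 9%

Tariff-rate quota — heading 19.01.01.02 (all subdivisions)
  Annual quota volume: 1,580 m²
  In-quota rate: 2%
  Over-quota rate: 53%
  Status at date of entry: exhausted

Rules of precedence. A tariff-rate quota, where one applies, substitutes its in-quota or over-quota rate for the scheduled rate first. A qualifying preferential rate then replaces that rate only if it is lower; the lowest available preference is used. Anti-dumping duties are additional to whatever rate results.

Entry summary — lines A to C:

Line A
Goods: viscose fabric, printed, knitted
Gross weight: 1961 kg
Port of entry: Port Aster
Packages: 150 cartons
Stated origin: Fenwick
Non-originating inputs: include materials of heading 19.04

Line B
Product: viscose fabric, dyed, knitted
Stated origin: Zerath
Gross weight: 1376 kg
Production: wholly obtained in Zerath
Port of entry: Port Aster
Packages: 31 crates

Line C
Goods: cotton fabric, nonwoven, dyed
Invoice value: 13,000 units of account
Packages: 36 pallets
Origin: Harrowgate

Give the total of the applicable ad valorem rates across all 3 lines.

35%

Line A: viscose → 19.04; knitted → 19.04.03; printed → 19.04.03.03. Scheduled 11%. Fenwick agreement on 19.02.03: 19.04.03.03 not covered. → 11%.
Line B: viscose → 19.04; knitted → 19.04.03; dyed → 19.04.03.02. Scheduled 13%. Zerath agreement on 19.04.03: wholly obtained → 9% available; preferential 9%. → 9%.
Line C: cotton → 19.02; nonwoven → 19.02.04; dyed → 19.02.04.02. Scheduled 15%. No special measure applies. → 15%.
Sum: 11% + 9% + 15% = 35%.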